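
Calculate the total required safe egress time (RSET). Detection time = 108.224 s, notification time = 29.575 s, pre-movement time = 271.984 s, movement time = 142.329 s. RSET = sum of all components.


Total = 108.224 + 29.575 + 271.984 + 142.329 = 552.112 s

552.112 s


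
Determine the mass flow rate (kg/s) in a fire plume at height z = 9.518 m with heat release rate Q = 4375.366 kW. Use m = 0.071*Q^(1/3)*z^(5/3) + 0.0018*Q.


Q^(1/3) = 16.356
z^(5/3) = 42.747
First term = 0.071 * 16.356 * 42.747 = 49.641
Second term = 0.0018 * 4375.366 = 7.8757
m = 57.517 kg/s

57.517 kg/s


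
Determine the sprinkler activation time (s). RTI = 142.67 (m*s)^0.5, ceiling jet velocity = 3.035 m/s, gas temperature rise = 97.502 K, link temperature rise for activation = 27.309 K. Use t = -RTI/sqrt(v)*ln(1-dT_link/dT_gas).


dT_link/dT_gas = 0.28009
ln(1 - 0.28009) = -0.32862
t = -142.67 / sqrt(3.035) * -0.32862 = 26.912 s

26.912 s


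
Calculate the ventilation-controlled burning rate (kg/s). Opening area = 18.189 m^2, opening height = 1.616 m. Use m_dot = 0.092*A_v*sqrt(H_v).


sqrt(H_v) = 1.2712
m_dot = 0.092 * 18.189 * 1.2712 = 2.1272 kg/s

2.1272 kg/s


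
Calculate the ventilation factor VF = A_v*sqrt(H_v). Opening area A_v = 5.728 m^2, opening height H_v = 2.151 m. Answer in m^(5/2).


sqrt(H_v) = 1.4666
VF = 5.728 * 1.4666 = 8.4008 m^(5/2)

8.4008 m^(5/2)


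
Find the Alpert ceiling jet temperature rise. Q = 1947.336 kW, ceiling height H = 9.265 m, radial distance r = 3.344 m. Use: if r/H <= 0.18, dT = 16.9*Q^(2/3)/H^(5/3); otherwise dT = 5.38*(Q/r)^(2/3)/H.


r/H = 3.344 / 9.265 = 0.36093
r/H > 0.18, so dT = 5.38*(Q/r)^(2/3)/H
Q/r = 582.34
(Q/r)^(2/3) = 69.735
dT = 5.38 * 69.735 / 9.265 = 40.494 K

40.494 K


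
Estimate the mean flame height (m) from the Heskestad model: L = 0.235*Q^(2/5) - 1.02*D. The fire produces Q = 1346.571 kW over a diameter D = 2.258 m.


Q^(2/5) = 17.852
0.235 * Q^(2/5) = 4.1953
1.02 * D = 2.3032
L = 1.8921 m

1.8921 m


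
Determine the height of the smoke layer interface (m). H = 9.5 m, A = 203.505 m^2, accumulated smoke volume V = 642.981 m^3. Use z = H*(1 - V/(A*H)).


V/(A*H) = 0.33258
1 - 0.33258 = 0.66742
z = 9.5 * 0.66742 = 6.3405 m

6.3405 m


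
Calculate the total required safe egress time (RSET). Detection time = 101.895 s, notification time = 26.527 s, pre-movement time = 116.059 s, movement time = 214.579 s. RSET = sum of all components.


Total = 101.895 + 26.527 + 116.059 + 214.579 = 459.06 s

459.06 s


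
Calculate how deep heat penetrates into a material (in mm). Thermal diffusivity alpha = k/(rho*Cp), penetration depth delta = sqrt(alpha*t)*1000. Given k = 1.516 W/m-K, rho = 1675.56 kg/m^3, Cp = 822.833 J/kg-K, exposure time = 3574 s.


alpha = 1.516 / (1675.56 * 822.833) = 1.0996e-06 m^2/s
alpha * t = 0.0039299
delta = sqrt(0.0039299) * 1000 = 62.689 mm

62.689 mm


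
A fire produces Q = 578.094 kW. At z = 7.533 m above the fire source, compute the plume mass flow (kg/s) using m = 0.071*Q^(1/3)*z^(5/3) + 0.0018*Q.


Q^(1/3) = 8.3304
z^(5/3) = 28.948
First term = 0.071 * 8.3304 * 28.948 = 17.121
Second term = 0.0018 * 578.094 = 1.0406
m = 18.162 kg/s

18.162 kg/s


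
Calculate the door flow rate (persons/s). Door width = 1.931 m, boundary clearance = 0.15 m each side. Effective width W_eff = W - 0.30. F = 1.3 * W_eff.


W_eff = 1.931 - 0.30 = 1.631 m
F = 1.3 * 1.631 = 2.1203 persons/s

2.1203 persons/s


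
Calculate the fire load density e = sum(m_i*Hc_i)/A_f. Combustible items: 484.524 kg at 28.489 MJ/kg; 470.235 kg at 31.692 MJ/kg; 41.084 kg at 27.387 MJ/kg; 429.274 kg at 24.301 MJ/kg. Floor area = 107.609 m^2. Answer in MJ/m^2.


Total energy = 484.524*28.489 + 470.235*31.692 + 41.084*27.387 + 429.274*24.301
= 13803.60 + 14902.69 + 1125.168 + 10431.79
= 40263.25 MJ
e = 40263.25 / 107.609 = 374.16 MJ/m^2

374.16 MJ/m^2


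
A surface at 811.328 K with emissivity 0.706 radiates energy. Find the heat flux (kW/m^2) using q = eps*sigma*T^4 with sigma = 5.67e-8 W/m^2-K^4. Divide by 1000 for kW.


T^4 = 4.3330e+11
q = 0.706 * 5.67e-8 * 4.3330e+11 / 1000 = 17.345 kW/m^2

17.345 kW/m^2


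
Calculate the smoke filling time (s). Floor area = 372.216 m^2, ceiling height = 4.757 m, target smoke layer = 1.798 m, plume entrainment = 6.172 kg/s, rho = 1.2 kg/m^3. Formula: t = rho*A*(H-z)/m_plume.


H - z = 2.959 m
t = 1.2 * 372.216 * 2.959 / 6.172 = 214.14 s

214.14 s


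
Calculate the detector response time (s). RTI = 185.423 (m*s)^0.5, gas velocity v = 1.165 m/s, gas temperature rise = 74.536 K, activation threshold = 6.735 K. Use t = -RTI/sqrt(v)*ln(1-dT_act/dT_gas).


dT_act/dT_gas = 0.090359
ln(1 - 0.090359) = -0.094705
t = -185.423 / sqrt(1.165) * -0.094705 = 16.270 s

16.270 s


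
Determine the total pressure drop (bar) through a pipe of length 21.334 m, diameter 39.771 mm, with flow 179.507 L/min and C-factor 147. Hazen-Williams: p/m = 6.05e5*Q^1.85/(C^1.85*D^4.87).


Q^1.85 = 14793
C^1.85 = 10222
D^4.87 = 6.1644e+07
p/m = 0.014203 bar/m
p_total = 0.014203 * 21.334 = 0.30301 bar

0.30301 bar


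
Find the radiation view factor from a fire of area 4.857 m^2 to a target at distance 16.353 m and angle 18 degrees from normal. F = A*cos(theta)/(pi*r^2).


cos(18 deg) = 0.95106
pi*r^2 = 840.13
F = 4.857 * 0.95106 / 840.13 = 0.0054983

0.0054983


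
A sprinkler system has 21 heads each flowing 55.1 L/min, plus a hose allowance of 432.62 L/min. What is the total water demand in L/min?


Sprinkler demand = 21 * 55.1 = 1157.1 L/min
Total = 1157.1 + 432.62 = 1589.72 L/min

1589.72 L/min


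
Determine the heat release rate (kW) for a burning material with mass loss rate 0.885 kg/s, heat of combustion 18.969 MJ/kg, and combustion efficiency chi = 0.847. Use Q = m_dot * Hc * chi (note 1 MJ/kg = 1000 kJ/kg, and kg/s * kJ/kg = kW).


Hc = 18.969 MJ/kg = 18.969 * 1000 kJ/kg = 18969 kJ/kg
Q = 0.885 kg/s * 18969 kJ/kg * 0.847 = 14219 kW

14219 kW


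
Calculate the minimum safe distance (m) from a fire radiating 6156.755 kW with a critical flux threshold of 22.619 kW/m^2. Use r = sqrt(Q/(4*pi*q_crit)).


4*pi*q_crit = 284.24
Q/(4*pi*q_crit) = 21.661
r = sqrt(21.661) = 4.6541 m

4.6541 m


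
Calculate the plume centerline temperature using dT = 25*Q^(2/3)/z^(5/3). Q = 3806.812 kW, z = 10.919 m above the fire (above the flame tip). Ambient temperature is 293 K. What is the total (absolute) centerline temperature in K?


Q^(2/3) = 243.80
z^(5/3) = 53.741
dT = 25 * 243.80 / 53.741 = 113.42 K
T = 293 + 113.42 = 406.42 K

406.42 K


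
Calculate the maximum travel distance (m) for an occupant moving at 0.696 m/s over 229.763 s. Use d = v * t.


d = 0.696 * 229.763 = 159.92 m

159.92 m


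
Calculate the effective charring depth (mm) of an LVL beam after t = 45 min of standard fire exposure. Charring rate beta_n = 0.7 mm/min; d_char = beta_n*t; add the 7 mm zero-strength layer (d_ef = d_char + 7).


d_char = 0.7 * 45 = 31.5 mm
d_ef = 31.5 + 1.0*7 = 38.5 mm

38.5 mm


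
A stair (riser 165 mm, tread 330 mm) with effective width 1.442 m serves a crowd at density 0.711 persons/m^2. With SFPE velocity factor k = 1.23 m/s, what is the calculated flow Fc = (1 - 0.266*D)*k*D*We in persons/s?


1 - 0.266*D = 1 - 0.266*0.711 = 0.81087
Fs = 0.81087 * 1.23 * 0.711 = 0.70913 persons/(s*m)
Fc = 0.70913 * 1.442 = 1.0226 persons/s

1.0226 persons/s


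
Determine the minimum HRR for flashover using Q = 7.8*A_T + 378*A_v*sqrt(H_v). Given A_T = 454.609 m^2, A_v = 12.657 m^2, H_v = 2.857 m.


7.8*A_T = 3546.0
sqrt(H_v) = 1.6903
378*A_v*sqrt(H_v) = 8086.8
Q = 3546.0 + 8086.8 = 11633 kW

11633 kW


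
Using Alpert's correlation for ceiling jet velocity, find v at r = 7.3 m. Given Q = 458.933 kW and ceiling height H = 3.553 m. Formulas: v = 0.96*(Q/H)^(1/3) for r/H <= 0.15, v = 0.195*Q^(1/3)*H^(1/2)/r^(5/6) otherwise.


r/H = 7.3 / 3.553 = 2.0546
r/H > 0.15, so v = 0.195*Q^(1/3)*H^(1/2)/r^(5/6)
Q^(1/3) = 7.7135
H^(1/2) = 1.8849
r^(5/6) = 5.2413
v = 0.195 * 7.7135 * 1.8849 / 5.2413 = 0.54094 m/s

0.54094 m/s


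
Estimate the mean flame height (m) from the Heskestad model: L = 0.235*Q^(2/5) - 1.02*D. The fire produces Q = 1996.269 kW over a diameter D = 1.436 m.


Q^(2/5) = 20.897
0.235 * Q^(2/5) = 4.9108
1.02 * D = 1.4647
L = 3.4461 m

3.4461 m


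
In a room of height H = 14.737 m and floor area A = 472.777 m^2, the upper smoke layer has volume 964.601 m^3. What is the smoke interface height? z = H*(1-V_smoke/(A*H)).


V/(A*H) = 0.13845
1 - 0.13845 = 0.86155
z = 14.737 * 0.86155 = 12.697 m

12.697 m


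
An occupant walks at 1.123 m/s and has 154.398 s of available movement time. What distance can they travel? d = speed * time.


d = 1.123 * 154.398 = 173.39 m

173.39 m


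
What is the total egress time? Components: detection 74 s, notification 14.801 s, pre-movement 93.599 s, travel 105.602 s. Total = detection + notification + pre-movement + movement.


Total = 74 + 14.801 + 93.599 + 105.602 = 288.002 s

288.002 s


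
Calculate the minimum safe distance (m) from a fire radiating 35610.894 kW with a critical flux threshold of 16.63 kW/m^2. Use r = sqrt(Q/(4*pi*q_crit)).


4*pi*q_crit = 208.98
Q/(4*pi*q_crit) = 170.40
r = sqrt(170.40) = 13.054 m

13.054 m


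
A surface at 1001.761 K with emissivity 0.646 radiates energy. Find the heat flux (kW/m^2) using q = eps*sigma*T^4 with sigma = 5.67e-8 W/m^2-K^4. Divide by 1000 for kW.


T^4 = 1.0071e+12
q = 0.646 * 5.67e-8 * 1.0071e+12 / 1000 = 36.887 kW/m^2

36.887 kW/m^2


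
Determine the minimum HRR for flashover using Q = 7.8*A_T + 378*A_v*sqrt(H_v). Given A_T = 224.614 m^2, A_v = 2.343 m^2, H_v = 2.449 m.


7.8*A_T = 1752.0
sqrt(H_v) = 1.5649
378*A_v*sqrt(H_v) = 1386.0
Q = 1752.0 + 1386.0 = 3138.0 kW

3138.0 kW


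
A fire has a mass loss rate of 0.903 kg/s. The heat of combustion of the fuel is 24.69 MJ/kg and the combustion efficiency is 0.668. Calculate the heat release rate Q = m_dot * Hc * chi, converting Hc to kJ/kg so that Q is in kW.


Hc = 24.69 MJ/kg = 24.69 * 1000 kJ/kg = 24690 kJ/kg
Q = 0.903 kg/s * 24690 kJ/kg * 0.668 = 14893 kW

14893 kW


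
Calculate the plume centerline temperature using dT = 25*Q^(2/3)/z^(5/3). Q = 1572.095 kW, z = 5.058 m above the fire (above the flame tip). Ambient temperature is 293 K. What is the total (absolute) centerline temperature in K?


Q^(2/3) = 135.20
z^(5/3) = 14.904
dT = 25 * 135.20 / 14.904 = 226.79 K
T = 293 + 226.79 = 519.79 K

519.79 K


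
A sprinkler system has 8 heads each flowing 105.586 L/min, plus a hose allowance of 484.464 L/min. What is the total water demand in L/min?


Sprinkler demand = 8 * 105.586 = 844.688 L/min
Total = 844.688 + 484.464 = 1329.152 L/min

1329.152 L/min


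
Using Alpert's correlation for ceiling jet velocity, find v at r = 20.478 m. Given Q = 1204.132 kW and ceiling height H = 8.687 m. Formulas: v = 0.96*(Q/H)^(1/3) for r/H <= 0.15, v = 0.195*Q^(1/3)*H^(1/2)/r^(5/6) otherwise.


r/H = 20.478 / 8.687 = 2.3573
r/H > 0.15, so v = 0.195*Q^(1/3)*H^(1/2)/r^(5/6)
Q^(1/3) = 10.639
H^(1/2) = 2.9474
r^(5/6) = 12.381
v = 0.195 * 10.639 * 2.9474 / 12.381 = 0.49388 m/s

0.49388 m/s


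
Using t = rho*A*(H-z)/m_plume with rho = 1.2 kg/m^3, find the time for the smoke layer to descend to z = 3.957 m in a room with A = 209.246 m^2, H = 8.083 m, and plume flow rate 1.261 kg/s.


H - z = 4.126 m
t = 1.2 * 209.246 * 4.126 / 1.261 = 821.59 s

821.59 s


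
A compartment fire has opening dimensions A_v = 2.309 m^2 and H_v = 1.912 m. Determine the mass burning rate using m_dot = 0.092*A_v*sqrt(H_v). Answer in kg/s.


sqrt(H_v) = 1.3828
m_dot = 0.092 * 2.309 * 1.3828 = 0.29374 kg/s

0.29374 kg/s


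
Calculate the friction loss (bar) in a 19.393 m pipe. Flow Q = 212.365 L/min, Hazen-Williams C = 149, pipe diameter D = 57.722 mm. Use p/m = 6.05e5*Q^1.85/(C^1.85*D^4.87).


Q^1.85 = 20188
C^1.85 = 10481
D^4.87 = 3.7821e+08
p/m = 0.0030813 bar/m
p_total = 0.0030813 * 19.393 = 0.059755 bar

0.059755 bar


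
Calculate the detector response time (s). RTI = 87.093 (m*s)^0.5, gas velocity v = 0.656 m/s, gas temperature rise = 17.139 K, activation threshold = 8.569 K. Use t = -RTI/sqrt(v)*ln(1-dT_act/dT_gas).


dT_act/dT_gas = 0.49997
ln(1 - 0.49997) = -0.69309
t = -87.093 / sqrt(0.656) * -0.69309 = 74.528 s

74.528 s


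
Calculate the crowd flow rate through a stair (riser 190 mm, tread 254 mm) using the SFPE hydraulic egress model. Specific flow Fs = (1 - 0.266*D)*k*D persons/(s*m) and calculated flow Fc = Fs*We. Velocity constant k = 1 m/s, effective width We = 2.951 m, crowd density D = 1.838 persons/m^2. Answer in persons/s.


1 - 0.266*D = 1 - 0.266*1.838 = 0.51109
Fs = 0.51109 * 1 * 1.838 = 0.93939 persons/(s*m)
Fc = 0.93939 * 2.951 = 2.7721 persons/s

2.7721 persons/s


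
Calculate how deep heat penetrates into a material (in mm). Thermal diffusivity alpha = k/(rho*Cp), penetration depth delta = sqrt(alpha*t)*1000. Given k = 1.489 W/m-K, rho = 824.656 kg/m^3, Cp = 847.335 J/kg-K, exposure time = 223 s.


alpha = 1.489 / (824.656 * 847.335) = 2.1309e-06 m^2/s
alpha * t = 0.00047519
delta = sqrt(0.00047519) * 1000 = 21.799 mm

21.799 mm


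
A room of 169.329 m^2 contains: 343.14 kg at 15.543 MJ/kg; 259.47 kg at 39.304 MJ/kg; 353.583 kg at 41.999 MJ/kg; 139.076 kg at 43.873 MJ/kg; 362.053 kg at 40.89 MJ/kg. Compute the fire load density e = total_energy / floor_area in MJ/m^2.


Total energy = 343.14*15.543 + 259.47*39.304 + 353.583*41.999 + 139.076*43.873 + 362.053*40.89
= 5333.425 + 10198.21 + 14850.13 + 6101.681 + 14804.35
= 51287.79 MJ
e = 51287.79 / 169.329 = 302.89 MJ/m^2

302.89 MJ/m^2


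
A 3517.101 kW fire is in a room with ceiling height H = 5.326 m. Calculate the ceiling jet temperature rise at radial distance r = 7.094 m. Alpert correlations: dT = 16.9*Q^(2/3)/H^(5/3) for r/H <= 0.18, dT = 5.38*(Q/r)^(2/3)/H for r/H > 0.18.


r/H = 7.094 / 5.326 = 1.3320
r/H > 0.18, so dT = 5.38*(Q/r)^(2/3)/H
Q/r = 495.79
(Q/r)^(2/3) = 62.642
dT = 5.38 * 62.642 / 5.326 = 63.277 K

63.277 K


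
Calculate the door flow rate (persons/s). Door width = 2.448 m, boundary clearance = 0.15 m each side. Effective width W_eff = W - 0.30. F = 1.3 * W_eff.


W_eff = 2.448 - 0.30 = 2.148 m
F = 1.3 * 2.148 = 2.7924 persons/s

2.7924 persons/s


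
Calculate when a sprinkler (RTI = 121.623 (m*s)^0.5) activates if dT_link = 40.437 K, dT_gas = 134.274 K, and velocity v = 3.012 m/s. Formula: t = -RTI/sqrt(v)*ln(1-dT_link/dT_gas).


dT_link/dT_gas = 0.30115
ln(1 - 0.30115) = -0.35832
t = -121.623 / sqrt(3.012) * -0.35832 = 25.111 s

25.111 s


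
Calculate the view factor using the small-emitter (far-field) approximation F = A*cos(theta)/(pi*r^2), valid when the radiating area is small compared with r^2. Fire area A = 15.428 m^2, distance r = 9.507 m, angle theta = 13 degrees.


cos(13 deg) = 0.97437
pi*r^2 = 283.95
F = 15.428 * 0.97437 / 283.95 = 0.052942

0.052942


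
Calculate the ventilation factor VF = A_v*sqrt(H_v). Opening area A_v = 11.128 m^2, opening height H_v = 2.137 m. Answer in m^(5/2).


sqrt(H_v) = 1.4618
VF = 11.128 * 1.4618 = 16.267 m^(5/2)

16.267 m^(5/2)


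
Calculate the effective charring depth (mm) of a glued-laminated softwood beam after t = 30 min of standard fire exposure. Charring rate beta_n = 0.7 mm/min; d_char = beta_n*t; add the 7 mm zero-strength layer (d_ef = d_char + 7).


d_char = 0.7 * 30 = 21 mm
d_ef = 21 + 1.0*7 = 28 mm

28 mm


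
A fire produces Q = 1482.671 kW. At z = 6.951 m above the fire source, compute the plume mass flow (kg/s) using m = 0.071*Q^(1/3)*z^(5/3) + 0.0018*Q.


Q^(1/3) = 11.403
z^(5/3) = 25.317
First term = 0.071 * 11.403 * 25.317 = 20.497
Second term = 0.0018 * 1482.671 = 2.6688
m = 23.166 kg/s

23.166 kg/s


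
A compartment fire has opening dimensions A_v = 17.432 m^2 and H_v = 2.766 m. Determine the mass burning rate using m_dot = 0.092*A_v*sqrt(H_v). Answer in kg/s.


sqrt(H_v) = 1.6631
m_dot = 0.092 * 17.432 * 1.6631 = 2.6672 kg/s

2.6672 kg/s


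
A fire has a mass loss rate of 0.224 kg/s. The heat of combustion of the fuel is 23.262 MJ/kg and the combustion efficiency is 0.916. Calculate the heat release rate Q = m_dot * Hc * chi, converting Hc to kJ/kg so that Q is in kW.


Hc = 23.262 MJ/kg = 23.262 * 1000 kJ/kg = 23262 kJ/kg
Q = 0.224 kg/s * 23262 kJ/kg * 0.916 = 4773.0 kW

4773.0 kW


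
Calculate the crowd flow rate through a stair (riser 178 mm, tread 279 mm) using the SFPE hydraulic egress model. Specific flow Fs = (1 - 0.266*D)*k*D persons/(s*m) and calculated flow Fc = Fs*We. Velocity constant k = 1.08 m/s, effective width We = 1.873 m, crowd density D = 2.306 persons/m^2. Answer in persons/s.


1 - 0.266*D = 1 - 0.266*2.306 = 0.38660
Fs = 0.38660 * 1.08 * 2.306 = 0.96283 persons/(s*m)
Fc = 0.96283 * 1.873 = 1.8034 persons/s

1.8034 persons/s


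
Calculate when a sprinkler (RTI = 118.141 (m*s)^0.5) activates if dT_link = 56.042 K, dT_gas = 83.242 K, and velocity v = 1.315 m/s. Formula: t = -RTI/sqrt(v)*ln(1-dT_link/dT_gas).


dT_link/dT_gas = 0.67324
ln(1 - 0.67324) = -1.1185
t = -118.141 / sqrt(1.315) * -1.1185 = 115.24 s

115.24 s


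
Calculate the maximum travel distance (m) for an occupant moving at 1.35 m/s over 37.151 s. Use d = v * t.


d = 1.35 * 37.151 = 50.154 m

50.154 m


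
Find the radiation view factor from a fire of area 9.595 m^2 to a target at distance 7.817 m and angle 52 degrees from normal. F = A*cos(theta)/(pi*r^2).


cos(52 deg) = 0.61566
pi*r^2 = 191.97
F = 9.595 * 0.61566 / 191.97 = 0.030772

0.030772


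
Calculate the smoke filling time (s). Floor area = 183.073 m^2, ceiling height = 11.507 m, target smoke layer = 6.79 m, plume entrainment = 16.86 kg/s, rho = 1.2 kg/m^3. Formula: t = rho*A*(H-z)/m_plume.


H - z = 4.717 m
t = 1.2 * 183.073 * 4.717 / 16.86 = 61.463 s

61.463 s


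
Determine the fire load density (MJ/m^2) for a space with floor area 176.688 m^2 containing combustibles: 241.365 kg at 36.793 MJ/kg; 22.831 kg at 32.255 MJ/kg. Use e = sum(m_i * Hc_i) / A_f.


Total energy = 241.365*36.793 + 22.831*32.255
= 8880.542 + 736.4139
= 9616.956 MJ
e = 9616.956 / 176.688 = 54.429 MJ/m^2

54.429 MJ/m^2


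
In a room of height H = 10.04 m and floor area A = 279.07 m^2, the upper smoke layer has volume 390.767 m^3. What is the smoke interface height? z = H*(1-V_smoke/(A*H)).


V/(A*H) = 0.13947
1 - 0.13947 = 0.86053
z = 10.04 * 0.86053 = 8.6398 m

8.6398 m


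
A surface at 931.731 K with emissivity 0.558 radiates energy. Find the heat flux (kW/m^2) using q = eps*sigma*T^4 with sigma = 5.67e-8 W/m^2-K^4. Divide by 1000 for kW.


T^4 = 7.5364e+11
q = 0.558 * 5.67e-8 * 7.5364e+11 / 1000 = 23.844 kW/m^2

23.844 kW/m^2


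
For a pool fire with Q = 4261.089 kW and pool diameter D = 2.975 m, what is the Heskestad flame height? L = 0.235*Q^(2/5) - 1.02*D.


Q^(2/5) = 28.301
0.235 * Q^(2/5) = 6.6508
1.02 * D = 3.0345
L = 3.6163 m

3.6163 m


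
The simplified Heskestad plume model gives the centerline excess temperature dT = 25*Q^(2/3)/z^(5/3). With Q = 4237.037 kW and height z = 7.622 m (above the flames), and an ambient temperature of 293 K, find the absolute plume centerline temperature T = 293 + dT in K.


Q^(2/3) = 261.84
z^(5/3) = 29.520
dT = 25 * 261.84 / 29.520 = 221.75 K
T = 293 + 221.75 = 514.75 K

514.75 K


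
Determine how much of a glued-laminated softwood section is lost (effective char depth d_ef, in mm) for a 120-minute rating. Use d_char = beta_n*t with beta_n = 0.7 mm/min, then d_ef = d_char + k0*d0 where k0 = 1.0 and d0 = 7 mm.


d_char = 0.7 * 120 = 84 mm
d_ef = 84 + 1.0*7 = 91 mm

91 mm


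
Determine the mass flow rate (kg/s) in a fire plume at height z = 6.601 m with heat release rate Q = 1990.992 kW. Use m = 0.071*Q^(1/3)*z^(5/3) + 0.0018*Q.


Q^(1/3) = 12.580
z^(5/3) = 23.228
First term = 0.071 * 12.580 * 23.228 = 20.747
Second term = 0.0018 * 1990.992 = 3.5838
m = 24.331 kg/s

24.331 kg/s


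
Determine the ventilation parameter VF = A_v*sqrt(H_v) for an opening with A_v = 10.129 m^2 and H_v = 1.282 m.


sqrt(H_v) = 1.1323
VF = 10.129 * 1.1323 = 11.469 m^(5/2)

11.469 m^(5/2)


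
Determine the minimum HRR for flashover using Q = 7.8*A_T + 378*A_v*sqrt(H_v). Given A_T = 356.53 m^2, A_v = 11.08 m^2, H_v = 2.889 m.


7.8*A_T = 2780.934
sqrt(H_v) = 1.6997
378*A_v*sqrt(H_v) = 7118.8
Q = 2780.934 + 7118.8 = 9899.7 kW

9899.7 kW


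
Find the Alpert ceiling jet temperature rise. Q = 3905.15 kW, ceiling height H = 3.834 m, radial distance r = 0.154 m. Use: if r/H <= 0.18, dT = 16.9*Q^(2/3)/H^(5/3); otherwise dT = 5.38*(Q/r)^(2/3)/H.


r/H = 0.154 / 3.834 = 0.040167
r/H <= 0.18, so dT = 16.9*Q^(2/3)/H^(5/3)
Q^(2/3) = 247.98
H^(5/3) = 9.3919
dT = 16.9 * 247.98 / 9.3919 = 446.23 K

446.23 K


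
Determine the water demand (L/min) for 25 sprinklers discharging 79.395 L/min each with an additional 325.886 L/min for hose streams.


Sprinkler demand = 25 * 79.395 = 1984.875 L/min
Total = 1984.875 + 325.886 = 2310.761 L/min

2310.761 L/min


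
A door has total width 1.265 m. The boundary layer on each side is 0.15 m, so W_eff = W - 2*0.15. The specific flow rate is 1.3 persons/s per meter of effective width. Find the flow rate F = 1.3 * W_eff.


W_eff = 1.265 - 0.30 = 0.965 m
F = 1.3 * 0.965 = 1.2545 persons/s

1.2545 persons/s


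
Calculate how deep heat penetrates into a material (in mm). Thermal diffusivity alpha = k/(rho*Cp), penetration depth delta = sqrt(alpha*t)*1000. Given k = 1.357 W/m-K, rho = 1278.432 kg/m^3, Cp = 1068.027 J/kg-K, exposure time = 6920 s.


alpha = 1.357 / (1278.432 * 1068.027) = 9.9385e-07 m^2/s
alpha * t = 0.0068774
delta = sqrt(0.0068774) * 1000 = 82.930 mm

82.930 mm


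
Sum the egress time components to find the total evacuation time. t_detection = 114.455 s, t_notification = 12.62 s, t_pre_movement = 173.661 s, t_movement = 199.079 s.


Total = 114.455 + 12.62 + 173.661 + 199.079 = 499.815 s

499.815 s


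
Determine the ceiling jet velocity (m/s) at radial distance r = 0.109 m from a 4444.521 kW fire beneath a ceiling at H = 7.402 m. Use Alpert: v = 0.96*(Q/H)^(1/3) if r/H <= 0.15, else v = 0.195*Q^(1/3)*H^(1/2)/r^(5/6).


r/H = 0.109 / 7.402 = 0.014726
r/H <= 0.15, so v = 0.96*(Q/H)^(1/3)
Q/H = 600.45
(Q/H)^(1/3) = 8.4364
v = 0.96 * 8.4364 = 8.0990 m/s

8.0990 m/s


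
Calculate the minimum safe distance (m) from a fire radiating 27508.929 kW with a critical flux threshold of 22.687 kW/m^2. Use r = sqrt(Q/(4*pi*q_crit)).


4*pi*q_crit = 285.09
Q/(4*pi*q_crit) = 96.491
r = sqrt(96.491) = 9.8230 m

9.8230 m


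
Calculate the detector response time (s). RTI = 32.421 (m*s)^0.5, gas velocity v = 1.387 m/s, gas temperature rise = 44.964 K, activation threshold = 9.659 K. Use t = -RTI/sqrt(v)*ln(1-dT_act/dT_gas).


dT_act/dT_gas = 0.21482
ln(1 - 0.21482) = -0.24184
t = -32.421 / sqrt(1.387) * -0.24184 = 6.6575 s

6.6575 s


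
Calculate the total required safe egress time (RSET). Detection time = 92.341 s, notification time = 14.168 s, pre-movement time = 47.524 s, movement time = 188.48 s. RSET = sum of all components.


Total = 92.341 + 14.168 + 47.524 + 188.48 = 342.513 s

342.513 s


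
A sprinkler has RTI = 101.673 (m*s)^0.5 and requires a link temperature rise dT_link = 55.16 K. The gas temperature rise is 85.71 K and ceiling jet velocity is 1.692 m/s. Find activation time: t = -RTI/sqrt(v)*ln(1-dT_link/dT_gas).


dT_link/dT_gas = 0.64357
ln(1 - 0.64357) = -1.0316
t = -101.673 / sqrt(1.692) * -1.0316 = 80.634 s

80.634 s


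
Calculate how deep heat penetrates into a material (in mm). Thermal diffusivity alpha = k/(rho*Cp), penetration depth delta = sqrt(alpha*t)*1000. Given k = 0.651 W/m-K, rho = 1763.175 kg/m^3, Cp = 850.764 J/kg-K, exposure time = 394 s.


alpha = 0.651 / (1763.175 * 850.764) = 4.3399e-07 m^2/s
alpha * t = 0.00017099
delta = sqrt(0.00017099) * 1000 = 13.076 mm

13.076 mm


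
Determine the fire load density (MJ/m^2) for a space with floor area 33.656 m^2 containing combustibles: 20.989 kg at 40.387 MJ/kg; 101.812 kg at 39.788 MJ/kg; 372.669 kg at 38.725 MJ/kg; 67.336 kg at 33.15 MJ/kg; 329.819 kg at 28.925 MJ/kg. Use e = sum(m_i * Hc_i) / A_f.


Total energy = 20.989*40.387 + 101.812*39.788 + 372.669*38.725 + 67.336*33.15 + 329.819*28.925
= 847.6827 + 4050.896 + 14431.61 + 2232.188 + 9540.015
= 31102.39 MJ
e = 31102.39 / 33.656 = 924.13 MJ/m^2

924.13 MJ/m^2


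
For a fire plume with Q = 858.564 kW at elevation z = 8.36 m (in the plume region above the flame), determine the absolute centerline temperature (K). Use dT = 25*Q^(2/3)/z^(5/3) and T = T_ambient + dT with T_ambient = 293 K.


Q^(2/3) = 90.333
z^(5/3) = 34.436
dT = 25 * 90.333 / 34.436 = 65.581 K
T = 293 + 65.581 = 358.58 K

358.58 K


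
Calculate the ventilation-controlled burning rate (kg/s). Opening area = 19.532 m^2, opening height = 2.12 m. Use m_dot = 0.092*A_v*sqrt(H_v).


sqrt(H_v) = 1.4560
m_dot = 0.092 * 19.532 * 1.4560 = 2.6164 kg/s

2.6164 kg/s


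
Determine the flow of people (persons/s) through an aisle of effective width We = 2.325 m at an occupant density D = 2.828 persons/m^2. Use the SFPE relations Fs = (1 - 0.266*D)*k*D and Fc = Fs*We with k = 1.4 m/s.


1 - 0.266*D = 1 - 0.266*2.828 = 0.24775
Fs = 0.24775 * 1.4 * 2.828 = 0.98090 persons/(s*m)
Fc = 0.98090 * 2.325 = 2.2806 persons/s

2.2806 persons/s


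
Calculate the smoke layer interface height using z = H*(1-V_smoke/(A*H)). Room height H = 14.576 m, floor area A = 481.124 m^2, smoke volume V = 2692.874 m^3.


V/(A*H) = 0.38399
1 - 0.38399 = 0.61601
z = 14.576 * 0.61601 = 8.9790 m

8.9790 m


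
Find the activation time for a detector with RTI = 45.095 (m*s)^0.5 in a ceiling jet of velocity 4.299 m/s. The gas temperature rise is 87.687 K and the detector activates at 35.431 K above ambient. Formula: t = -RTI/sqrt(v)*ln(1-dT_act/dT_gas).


dT_act/dT_gas = 0.40406
ln(1 - 0.40406) = -0.51762
t = -45.095 / sqrt(4.299) * -0.51762 = 11.258 s

11.258 s


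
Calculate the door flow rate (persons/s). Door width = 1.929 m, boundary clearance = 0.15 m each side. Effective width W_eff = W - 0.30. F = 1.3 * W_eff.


W_eff = 1.929 - 0.30 = 1.629 m
F = 1.3 * 1.629 = 2.1177 persons/s

2.1177 persons/s


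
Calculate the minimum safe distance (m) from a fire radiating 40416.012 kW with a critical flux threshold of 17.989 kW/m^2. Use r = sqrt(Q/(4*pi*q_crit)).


4*pi*q_crit = 226.06
Q/(4*pi*q_crit) = 178.79
r = sqrt(178.79) = 13.371 m

13.371 m


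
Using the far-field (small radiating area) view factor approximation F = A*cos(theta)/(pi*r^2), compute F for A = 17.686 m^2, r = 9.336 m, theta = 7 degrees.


cos(7 deg) = 0.99255
pi*r^2 = 273.82
F = 17.686 * 0.99255 / 273.82 = 0.064107

0.064107


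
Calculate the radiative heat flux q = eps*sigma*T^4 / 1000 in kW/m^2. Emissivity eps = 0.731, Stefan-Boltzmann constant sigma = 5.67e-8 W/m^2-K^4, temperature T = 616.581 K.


T^4 = 1.4453e+11
q = 0.731 * 5.67e-8 * 1.4453e+11 / 1000 = 5.9905 kW/m^2

5.9905 kW/m^2


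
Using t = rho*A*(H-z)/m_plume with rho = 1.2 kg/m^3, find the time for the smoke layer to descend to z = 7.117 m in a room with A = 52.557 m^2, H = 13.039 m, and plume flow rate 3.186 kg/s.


H - z = 5.922 m
t = 1.2 * 52.557 * 5.922 / 3.186 = 117.23 s

117.23 s


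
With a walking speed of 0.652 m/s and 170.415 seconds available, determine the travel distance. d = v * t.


d = 0.652 * 170.415 = 111.11 m

111.11 m


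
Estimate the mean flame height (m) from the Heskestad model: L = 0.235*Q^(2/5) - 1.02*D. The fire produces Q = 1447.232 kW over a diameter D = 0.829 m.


Q^(2/5) = 18.374
0.235 * Q^(2/5) = 4.3180
1.02 * D = 0.84558
L = 3.4724 m

3.4724 m


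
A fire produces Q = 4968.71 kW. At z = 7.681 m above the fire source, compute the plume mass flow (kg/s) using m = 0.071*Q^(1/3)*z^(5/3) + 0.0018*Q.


Q^(1/3) = 17.064
z^(5/3) = 29.902
First term = 0.071 * 17.064 * 29.902 = 36.227
Second term = 0.0018 * 4968.71 = 8.9437
m = 45.171 kg/s

45.171 kg/s


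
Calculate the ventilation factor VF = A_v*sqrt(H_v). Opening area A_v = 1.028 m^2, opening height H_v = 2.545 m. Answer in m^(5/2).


sqrt(H_v) = 1.5953
VF = 1.028 * 1.5953 = 1.6400 m^(5/2)

1.6400 m^(5/2)


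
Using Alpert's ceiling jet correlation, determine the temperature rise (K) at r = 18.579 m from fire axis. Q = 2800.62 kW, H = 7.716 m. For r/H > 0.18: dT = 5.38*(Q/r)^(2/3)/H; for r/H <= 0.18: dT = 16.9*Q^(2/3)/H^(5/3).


r/H = 18.579 / 7.716 = 2.4079
r/H > 0.18, so dT = 5.38*(Q/r)^(2/3)/H
Q/r = 150.74
(Q/r)^(2/3) = 28.324
dT = 5.38 * 28.324 / 7.716 = 19.749 K

19.749 K


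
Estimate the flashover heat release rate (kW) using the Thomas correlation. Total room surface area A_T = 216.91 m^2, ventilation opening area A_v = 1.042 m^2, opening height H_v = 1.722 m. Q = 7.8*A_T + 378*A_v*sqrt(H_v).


7.8*A_T = 1691.898
sqrt(H_v) = 1.3122
378*A_v*sqrt(H_v) = 516.86
Q = 1691.898 + 516.86 = 2208.8 kW

2208.8 kW


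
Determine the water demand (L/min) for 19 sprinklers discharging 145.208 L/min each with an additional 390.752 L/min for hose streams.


Sprinkler demand = 19 * 145.208 = 2758.952 L/min
Total = 2758.952 + 390.752 = 3149.704 L/min

3149.704 L/min


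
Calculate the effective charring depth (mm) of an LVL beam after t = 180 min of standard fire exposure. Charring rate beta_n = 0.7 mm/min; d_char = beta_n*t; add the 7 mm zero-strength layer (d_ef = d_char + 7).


d_char = 0.7 * 180 = 126 mm
d_ef = 126 + 1.0*7 = 133 mm

133 mm


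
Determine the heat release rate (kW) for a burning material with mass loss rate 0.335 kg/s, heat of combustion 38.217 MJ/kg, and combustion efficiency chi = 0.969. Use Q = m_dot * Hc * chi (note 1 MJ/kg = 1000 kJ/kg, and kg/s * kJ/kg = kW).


Hc = 38.217 MJ/kg = 38.217 * 1000 kJ/kg = 38217 kJ/kg
Q = 0.335 kg/s * 38217 kJ/kg * 0.969 = 12406 kW

12406 kW


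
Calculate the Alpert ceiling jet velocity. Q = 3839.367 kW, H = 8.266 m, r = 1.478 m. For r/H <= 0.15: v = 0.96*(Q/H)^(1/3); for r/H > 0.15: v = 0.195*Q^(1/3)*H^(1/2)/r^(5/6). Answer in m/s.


r/H = 1.478 / 8.266 = 0.17880
r/H > 0.15, so v = 0.195*Q^(1/3)*H^(1/2)/r^(5/6)
Q^(1/3) = 15.659
H^(1/2) = 2.8751
r^(5/6) = 1.3848
v = 0.195 * 15.659 * 2.8751 / 1.3848 = 6.3393 m/s

6.3393 m/s


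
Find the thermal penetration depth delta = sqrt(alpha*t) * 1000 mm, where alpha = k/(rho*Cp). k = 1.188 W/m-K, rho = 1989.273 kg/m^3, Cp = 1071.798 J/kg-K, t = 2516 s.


alpha = 1.188 / (1989.273 * 1071.798) = 5.5720e-07 m^2/s
alpha * t = 0.0014019
delta = sqrt(0.0014019) * 1000 = 37.442 mm

37.442 mm


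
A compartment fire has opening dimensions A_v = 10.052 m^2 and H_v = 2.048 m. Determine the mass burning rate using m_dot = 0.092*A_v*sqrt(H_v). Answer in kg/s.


sqrt(H_v) = 1.4311
m_dot = 0.092 * 10.052 * 1.4311 = 1.3234 kg/s

1.3234 kg/s


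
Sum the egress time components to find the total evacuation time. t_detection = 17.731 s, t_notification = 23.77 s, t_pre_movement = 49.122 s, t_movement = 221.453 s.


Total = 17.731 + 23.77 + 49.122 + 221.453 = 312.076 s

312.076 s


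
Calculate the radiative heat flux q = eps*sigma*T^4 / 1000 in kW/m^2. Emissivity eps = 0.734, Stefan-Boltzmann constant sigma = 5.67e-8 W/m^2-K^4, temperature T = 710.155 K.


T^4 = 2.5434e+11
q = 0.734 * 5.67e-8 * 2.5434e+11 / 1000 = 10.585 kW/m^2

10.585 kW/m^2


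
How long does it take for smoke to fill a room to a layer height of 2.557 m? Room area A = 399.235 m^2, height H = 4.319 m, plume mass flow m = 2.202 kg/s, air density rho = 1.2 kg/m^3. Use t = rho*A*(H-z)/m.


H - z = 1.762 m
t = 1.2 * 399.235 * 1.762 / 2.202 = 383.35 s

383.35 s


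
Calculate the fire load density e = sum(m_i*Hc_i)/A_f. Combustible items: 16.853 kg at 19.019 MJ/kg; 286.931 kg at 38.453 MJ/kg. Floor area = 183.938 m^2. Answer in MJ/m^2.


Total energy = 16.853*19.019 + 286.931*38.453
= 320.5272 + 11033.36
= 11353.88 MJ
e = 11353.88 / 183.938 = 61.727 MJ/m^2

61.727 MJ/m^2


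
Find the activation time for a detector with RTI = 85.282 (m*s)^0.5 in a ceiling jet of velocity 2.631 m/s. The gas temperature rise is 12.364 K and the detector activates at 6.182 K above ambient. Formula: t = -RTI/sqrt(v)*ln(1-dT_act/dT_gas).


dT_act/dT_gas = 0.5
ln(1 - 0.5) = -0.69315
t = -85.282 / sqrt(2.631) * -0.69315 = 36.444 s

36.444 s


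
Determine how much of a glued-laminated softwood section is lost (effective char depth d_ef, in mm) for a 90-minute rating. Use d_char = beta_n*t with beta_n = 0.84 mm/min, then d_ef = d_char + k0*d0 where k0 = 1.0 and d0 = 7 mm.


d_char = 0.84 * 90 = 75.6 mm
d_ef = 75.6 + 1.0*7 = 82.6 mm

82.6 mm


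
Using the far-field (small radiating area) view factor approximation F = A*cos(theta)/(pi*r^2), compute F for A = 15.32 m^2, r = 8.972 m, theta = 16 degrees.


cos(16 deg) = 0.96126
pi*r^2 = 252.89
F = 15.32 * 0.96126 / 252.89 = 0.058233

0.058233


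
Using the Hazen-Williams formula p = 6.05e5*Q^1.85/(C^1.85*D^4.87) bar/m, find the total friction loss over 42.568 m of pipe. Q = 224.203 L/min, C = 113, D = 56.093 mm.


Q^1.85 = 22320
C^1.85 = 6283.4
D^4.87 = 3.2899e+08
p/m = 0.0065322 bar/m
p_total = 0.0065322 * 42.568 = 0.27806 bar

0.27806 bar


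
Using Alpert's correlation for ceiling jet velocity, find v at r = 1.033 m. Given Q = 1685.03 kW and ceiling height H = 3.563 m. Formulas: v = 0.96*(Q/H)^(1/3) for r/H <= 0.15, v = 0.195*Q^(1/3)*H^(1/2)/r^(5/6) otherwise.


r/H = 1.033 / 3.563 = 0.28992
r/H > 0.15, so v = 0.195*Q^(1/3)*H^(1/2)/r^(5/6)
Q^(1/3) = 11.900
H^(1/2) = 1.8876
r^(5/6) = 1.0274
v = 0.195 * 11.900 * 1.8876 / 1.0274 = 4.2631 m/s

4.2631 m/s


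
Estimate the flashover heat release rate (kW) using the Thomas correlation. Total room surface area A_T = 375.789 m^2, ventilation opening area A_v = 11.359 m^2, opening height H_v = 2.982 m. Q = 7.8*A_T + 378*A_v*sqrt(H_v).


7.8*A_T = 2931.2
sqrt(H_v) = 1.7268
378*A_v*sqrt(H_v) = 7414.6
Q = 2931.2 + 7414.6 = 10346 kW

10346 kW


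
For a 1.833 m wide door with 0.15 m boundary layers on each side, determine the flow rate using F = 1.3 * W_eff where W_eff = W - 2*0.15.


W_eff = 1.833 - 0.30 = 1.533 m
F = 1.3 * 1.533 = 1.9929 persons/s

1.9929 persons/s


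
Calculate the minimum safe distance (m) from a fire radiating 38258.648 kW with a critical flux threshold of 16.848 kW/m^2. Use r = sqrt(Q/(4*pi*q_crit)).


4*pi*q_crit = 211.72
Q/(4*pi*q_crit) = 180.71
r = sqrt(180.71) = 13.443 m

13.443 m


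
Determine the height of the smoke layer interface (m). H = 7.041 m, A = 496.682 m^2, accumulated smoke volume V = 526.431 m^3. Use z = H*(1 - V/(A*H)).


V/(A*H) = 0.15053
1 - 0.15053 = 0.84947
z = 7.041 * 0.84947 = 5.9811 m

5.9811 m


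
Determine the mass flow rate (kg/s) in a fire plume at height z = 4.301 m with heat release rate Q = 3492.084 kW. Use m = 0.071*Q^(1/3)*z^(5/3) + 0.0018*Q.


Q^(1/3) = 15.171
z^(5/3) = 11.375
First term = 0.071 * 15.171 * 11.375 = 12.253
Second term = 0.0018 * 3492.084 = 6.2858
m = 18.539 kg/s

18.539 kg/s


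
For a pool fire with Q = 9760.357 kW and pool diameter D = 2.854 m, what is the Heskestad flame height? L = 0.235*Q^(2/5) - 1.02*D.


Q^(2/5) = 39.426
0.235 * Q^(2/5) = 9.2652
1.02 * D = 2.9111
L = 6.3541 m

6.3541 m


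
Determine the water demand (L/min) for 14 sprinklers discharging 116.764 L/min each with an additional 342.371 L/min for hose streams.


Sprinkler demand = 14 * 116.764 = 1634.696 L/min
Total = 1634.696 + 342.371 = 1977.067 L/min

1977.067 L/min


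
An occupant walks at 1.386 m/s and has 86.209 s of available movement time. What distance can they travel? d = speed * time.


d = 1.386 * 86.209 = 119.49 m

119.49 m


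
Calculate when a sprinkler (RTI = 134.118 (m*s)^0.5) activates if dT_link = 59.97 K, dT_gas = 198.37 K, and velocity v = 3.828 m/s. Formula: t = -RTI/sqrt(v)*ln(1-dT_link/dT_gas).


dT_link/dT_gas = 0.30231
ln(1 - 0.30231) = -0.35999
t = -134.118 / sqrt(3.828) * -0.35999 = 24.677 s

24.677 s


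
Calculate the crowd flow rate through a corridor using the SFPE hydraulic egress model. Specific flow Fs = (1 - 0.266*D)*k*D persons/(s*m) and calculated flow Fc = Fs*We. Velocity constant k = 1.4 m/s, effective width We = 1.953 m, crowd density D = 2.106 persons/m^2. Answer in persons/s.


1 - 0.266*D = 1 - 0.266*2.106 = 0.43980
Fs = 0.43980 * 1.4 * 2.106 = 1.2967 persons/(s*m)
Fc = 1.2967 * 1.953 = 2.5325 persons/s

2.5325 persons/s


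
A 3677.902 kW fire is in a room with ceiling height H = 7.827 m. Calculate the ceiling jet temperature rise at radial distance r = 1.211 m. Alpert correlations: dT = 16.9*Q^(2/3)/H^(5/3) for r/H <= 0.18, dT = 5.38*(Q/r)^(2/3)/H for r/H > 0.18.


r/H = 1.211 / 7.827 = 0.15472
r/H <= 0.18, so dT = 16.9*Q^(2/3)/H^(5/3)
Q^(2/3) = 238.27
H^(5/3) = 30.855
dT = 16.9 * 238.27 / 30.855 = 130.51 K

130.51 K


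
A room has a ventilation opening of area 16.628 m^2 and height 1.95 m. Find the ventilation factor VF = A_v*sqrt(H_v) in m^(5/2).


sqrt(H_v) = 1.3964
VF = 16.628 * 1.3964 = 23.220 m^(5/2)

23.220 m^(5/2)


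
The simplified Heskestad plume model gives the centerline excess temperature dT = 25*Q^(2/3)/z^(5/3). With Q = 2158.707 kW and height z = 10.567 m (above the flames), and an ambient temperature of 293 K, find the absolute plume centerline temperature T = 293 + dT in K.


Q^(2/3) = 167.03
z^(5/3) = 50.885
dT = 25 * 167.03 / 50.885 = 82.063 K
T = 293 + 82.063 = 375.06 K

375.06 K


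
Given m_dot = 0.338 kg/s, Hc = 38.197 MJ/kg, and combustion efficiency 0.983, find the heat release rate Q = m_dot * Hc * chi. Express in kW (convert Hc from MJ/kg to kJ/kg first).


Hc = 38.197 MJ/kg = 38.197 * 1000 kJ/kg = 38197 kJ/kg
Q = 0.338 kg/s * 38197 kJ/kg * 0.983 = 12691 kW

12691 kW


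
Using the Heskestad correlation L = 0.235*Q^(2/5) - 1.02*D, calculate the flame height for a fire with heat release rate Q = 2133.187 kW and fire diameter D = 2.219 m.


Q^(2/5) = 21.459
0.235 * Q^(2/5) = 5.0429
1.02 * D = 2.2634
L = 2.7795 m

2.7795 m


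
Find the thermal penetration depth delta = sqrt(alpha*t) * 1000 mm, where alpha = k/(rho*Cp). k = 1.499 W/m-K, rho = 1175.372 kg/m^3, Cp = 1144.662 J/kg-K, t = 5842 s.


alpha = 1.499 / (1175.372 * 1144.662) = 1.1142e-06 m^2/s
alpha * t = 0.0065089
delta = sqrt(0.0065089) * 1000 = 80.678 mm

80.678 mm


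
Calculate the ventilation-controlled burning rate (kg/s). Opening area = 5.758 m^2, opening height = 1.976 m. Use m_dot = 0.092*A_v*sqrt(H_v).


sqrt(H_v) = 1.4057
m_dot = 0.092 * 5.758 * 1.4057 = 0.74465 kg/s

0.74465 kg/s


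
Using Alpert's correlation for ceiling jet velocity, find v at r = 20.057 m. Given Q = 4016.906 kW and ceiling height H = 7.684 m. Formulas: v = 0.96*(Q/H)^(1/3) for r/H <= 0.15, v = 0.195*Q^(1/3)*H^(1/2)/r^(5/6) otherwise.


r/H = 20.057 / 7.684 = 2.6102
r/H > 0.15, so v = 0.195*Q^(1/3)*H^(1/2)/r^(5/6)
Q^(1/3) = 15.896
H^(1/2) = 2.7720
r^(5/6) = 12.168
v = 0.195 * 15.896 * 2.7720 / 12.168 = 0.70616 m/s

0.70616 m/s


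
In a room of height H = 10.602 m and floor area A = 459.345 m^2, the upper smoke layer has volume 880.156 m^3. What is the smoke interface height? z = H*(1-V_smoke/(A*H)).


V/(A*H) = 0.18073
1 - 0.18073 = 0.81927
z = 10.602 * 0.81927 = 8.6859 m

8.6859 m


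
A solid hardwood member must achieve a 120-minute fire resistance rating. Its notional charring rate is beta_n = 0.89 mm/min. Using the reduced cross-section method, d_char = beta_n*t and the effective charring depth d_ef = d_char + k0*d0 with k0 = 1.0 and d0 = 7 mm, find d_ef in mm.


d_char = 0.89 * 120 = 106.8 mm
d_ef = 106.8 + 1.0*7 = 113.8 mm

113.8 mm


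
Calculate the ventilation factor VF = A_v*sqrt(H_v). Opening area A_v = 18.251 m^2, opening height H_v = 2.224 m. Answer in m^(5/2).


sqrt(H_v) = 1.4913
VF = 18.251 * 1.4913 = 27.218 m^(5/2)

27.218 m^(5/2)
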